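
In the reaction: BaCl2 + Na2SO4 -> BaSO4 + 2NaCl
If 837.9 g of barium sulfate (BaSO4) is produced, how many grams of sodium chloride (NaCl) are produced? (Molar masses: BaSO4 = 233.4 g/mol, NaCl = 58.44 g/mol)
Moles of BaSO4 = 837.9 g ÷ 233.4 g/mol = 3.58997 mol
Mole ratio: 2 mol NaCl / 1 mol BaSO4
Moles of NaCl = 3.58997 × (2/1) = 7.17995 mol
Mass of NaCl = 7.17995 mol × 58.44 g/mol = 419.6 g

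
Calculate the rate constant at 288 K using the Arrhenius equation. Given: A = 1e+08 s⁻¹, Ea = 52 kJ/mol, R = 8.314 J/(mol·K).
3.70e-02 s⁻¹

k = A·exp(-Ea/(R·T)) = 1e+08·exp(-52000/(8.314·288)) = 1e+08·exp(-21.7171) = 1e+08·3.7017e-10 = 3.70e-02 s⁻¹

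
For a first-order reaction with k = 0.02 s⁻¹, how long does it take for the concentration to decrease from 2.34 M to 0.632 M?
65.45 s

From ln[A] = ln[A]₀ - k·t: t = ln([A]₀/[A])/k = ln(2.34/0.632)/0.02 = ln(3.7025)/0.02 = 1.3090/0.02 = 65.45 s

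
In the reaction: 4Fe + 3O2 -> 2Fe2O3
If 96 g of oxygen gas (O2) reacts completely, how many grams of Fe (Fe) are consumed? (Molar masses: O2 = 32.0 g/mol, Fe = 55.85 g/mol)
Moles of O2 = 96 g ÷ 32.0 g/mol = 3 mol
Mole ratio: 4 mol Fe / 3 mol O2
Moles of Fe = 3 × (4/3) = 4 mol
Mass of Fe = 4 mol × 55.85 g/mol = 223.4 g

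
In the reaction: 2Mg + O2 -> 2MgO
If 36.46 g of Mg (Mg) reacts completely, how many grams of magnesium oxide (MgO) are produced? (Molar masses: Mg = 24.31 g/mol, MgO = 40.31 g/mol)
Moles of Mg = 36.46 g ÷ 24.31 g/mol = 1.49979 mol
Mole ratio: 2 mol MgO / 2 mol Mg
Moles of MgO = 1.49979 × (2/2) = 1.49979 mol
Mass of MgO = 1.49979 mol × 40.31 g/mol = 60.46 g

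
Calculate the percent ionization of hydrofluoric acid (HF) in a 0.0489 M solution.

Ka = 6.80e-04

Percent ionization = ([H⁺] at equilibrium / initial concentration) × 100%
Percent ionization = 11.1%

Let x = [H⁺]. Ka = x²/(C - x) ⇒ x² + (6.80e-04)x - (6.80e-04)(0.0489) = 0. x = 5.4365e-03. Percent = (5.4365e-03/0.0489) × 100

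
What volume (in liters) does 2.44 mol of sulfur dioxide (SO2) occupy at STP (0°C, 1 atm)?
At STP, 1 mol of gas occupies 22.4 L
Volume = 2.44 mol × 22.4 L/mol = 54.66 L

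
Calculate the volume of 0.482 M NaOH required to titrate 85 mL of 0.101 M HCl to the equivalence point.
V_{base} = 17.8 mL

At equivalence: moles acid = moles base.
moles HCl = 0.101 M × 0.085 L = 0.008585 mol
V_NaOH = 0.008585 mol ÷ 0.482 M = 0.01781 L = 17.8 mL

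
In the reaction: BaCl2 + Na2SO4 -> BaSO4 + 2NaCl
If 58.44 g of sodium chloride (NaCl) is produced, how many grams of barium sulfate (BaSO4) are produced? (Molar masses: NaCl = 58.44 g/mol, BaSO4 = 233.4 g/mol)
Moles of NaCl = 58.44 g ÷ 58.44 g/mol = 1 mol
Mole ratio: 1 mol BaSO4 / 2 mol NaCl
Moles of BaSO4 = 1 × (1/2) = 0.5 mol
Mass of BaSO4 = 0.5 mol × 233.4 g/mol = 116.7 g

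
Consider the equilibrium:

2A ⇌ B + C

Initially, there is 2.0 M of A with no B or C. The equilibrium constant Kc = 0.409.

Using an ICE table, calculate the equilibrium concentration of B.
[B] = 0.561 M

ICE: [A] = 2.0 − 2x, [B] = [C] = x.
Kc = x²/(2.0 − 2x)² = 0.409 ⇒ √Kc = x/(2.0 − 2x).
x = √0.409·2.0/(1 + 2√0.409) = 0.63953·2.0/2.2791 = 0.56122.
[B] = x = 0.561 M.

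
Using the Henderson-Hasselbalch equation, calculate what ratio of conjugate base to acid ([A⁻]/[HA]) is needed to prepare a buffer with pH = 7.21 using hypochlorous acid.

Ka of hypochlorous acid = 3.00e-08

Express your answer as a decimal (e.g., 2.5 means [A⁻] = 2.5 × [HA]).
[A⁻]/[HA] = 0.487

pKa = −log(3.00e-08) = 7.5229. pH = pKa + log([A⁻]/[HA]). 7.21 = 7.5229 + log(ratio). log(ratio) = 7.21 − 7.5229 = -0.3129. ratio = 10^(-0.3129) = 0.487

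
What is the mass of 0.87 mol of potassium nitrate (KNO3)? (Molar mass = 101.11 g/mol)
Mass = 0.87 mol × 101.11 g/mol = 87.97 g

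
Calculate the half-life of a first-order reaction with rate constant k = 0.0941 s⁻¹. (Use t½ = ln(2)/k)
7.37 s

t½ = ln(2)/k = 0.6931/0.0941 = 7.37 s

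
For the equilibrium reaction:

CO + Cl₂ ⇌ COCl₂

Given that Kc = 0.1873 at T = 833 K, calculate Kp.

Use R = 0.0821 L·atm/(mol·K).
K_p = 0.0027

Δn = (moles gaseous products) − (moles gaseous reactants) = -1
T = 833 K; RT = 0.0821 × 833 = 68.3893
Kp = Kc·(RT)^Δn = 0.1873 × (68.3893)^-1 = 0.1873 × 0.0146222 = 0.0027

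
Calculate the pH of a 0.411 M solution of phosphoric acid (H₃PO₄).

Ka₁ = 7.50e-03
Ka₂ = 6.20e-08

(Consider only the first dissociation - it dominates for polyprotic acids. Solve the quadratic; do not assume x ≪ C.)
pH = 1.28

x² + Ka₁·x − Ka₁·C = 0 with Ka₁ = 7.50e-03, C = 0.411.
x = (−Ka₁ + √(Ka₁² + 4·Ka₁·C))/2 = 5.1897e-02 M, so pH = 1.28.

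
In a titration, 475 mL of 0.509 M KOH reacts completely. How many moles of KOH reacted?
Moles = Molarity × Volume (L)
Moles = 0.509 M × 0.475 L = 0.2418 mol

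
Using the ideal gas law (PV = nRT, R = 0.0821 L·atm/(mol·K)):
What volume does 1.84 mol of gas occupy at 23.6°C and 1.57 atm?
T = 23.6°C + 273.15 = 296.75 K
V = nRT/P = (1.84 × 0.0821 × 296.75) / 1.57
V = 28.55 L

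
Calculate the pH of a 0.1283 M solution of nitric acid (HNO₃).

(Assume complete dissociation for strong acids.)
pH = 0.89

[H⁺] = 0.1283 M for strong acid. pH = -log[H⁺] = -log(0.1283)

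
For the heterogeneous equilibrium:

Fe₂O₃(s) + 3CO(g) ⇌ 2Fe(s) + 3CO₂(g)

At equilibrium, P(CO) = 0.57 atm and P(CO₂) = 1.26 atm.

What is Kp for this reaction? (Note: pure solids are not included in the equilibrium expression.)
K_p = 10.802

Solids (Fe₂O₃, Fe) are excluded.
Kp = P(CO₂)³/P(CO)³ = (1.26)³/(0.57)³ = 2/0.1852 = 10.802.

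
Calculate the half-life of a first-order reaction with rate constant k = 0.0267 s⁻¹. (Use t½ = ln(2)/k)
25.96 s

t½ = ln(2)/k = 0.6931/0.0267 = 25.96 s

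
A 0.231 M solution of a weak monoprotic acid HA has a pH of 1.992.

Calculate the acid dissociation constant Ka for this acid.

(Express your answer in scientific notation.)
K_a = 4.70e-04

[H⁺] = 10^(−pH) = 10^(−1.992) = 1.019e-02 M. For HA ⇌ H⁺ + A⁻, Ka = x²/(C − x) = (1.019e-02)²/(0.231 − 1.019e-02) = 4.70e-04.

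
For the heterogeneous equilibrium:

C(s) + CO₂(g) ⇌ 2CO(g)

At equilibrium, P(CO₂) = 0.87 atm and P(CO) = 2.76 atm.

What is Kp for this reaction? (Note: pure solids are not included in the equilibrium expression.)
K_p = 8.756

Solid C is excluded.
Kp = P(CO)²/P(CO₂) = (2.76)²/0.87 = 7.618/0.87 = 8.756.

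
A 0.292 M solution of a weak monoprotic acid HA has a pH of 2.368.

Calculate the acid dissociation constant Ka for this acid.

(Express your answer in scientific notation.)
K_a = 6.38e-05

[H⁺] = 10^(−pH) = 10^(−2.368) = 4.285e-03 M. For HA ⇌ H⁺ + A⁻, Ka = x²/(C − x) = (4.285e-03)²/(0.292 − 4.285e-03) = 6.38e-05.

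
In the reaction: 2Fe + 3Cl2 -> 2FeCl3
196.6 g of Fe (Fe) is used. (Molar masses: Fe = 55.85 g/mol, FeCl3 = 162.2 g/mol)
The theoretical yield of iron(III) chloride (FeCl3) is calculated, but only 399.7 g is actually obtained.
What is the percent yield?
Moles of Fe = 196.6 g ÷ 55.85 g/mol = 3.52014 mol
Mole ratio: 2 mol FeCl3 / 2 mol Fe
Moles of FeCl3 = 3.52014 × (2/2) = 3.52014 mol
Theoretical yield = 3.52014 mol × 162.2 g/mol = 570.97 g
Actual yield = 399.7 g
Percent yield = (399.7 / 570.97) × 100% = 70.0%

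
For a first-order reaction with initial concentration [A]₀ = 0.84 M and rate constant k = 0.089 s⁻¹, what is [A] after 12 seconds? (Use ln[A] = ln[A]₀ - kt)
0.2887 M

ln[A] = ln[A]₀ - k·t = ln(0.84) - (0.089)·(12) = -0.1744 - 1.0680 = -1.2424
[A] = e^(-1.2424) = 0.2887 M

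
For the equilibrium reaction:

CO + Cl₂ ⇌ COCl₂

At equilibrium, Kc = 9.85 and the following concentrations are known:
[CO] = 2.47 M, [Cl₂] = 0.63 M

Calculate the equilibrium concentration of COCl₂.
[COCl₂] = 15.3276 M

Kc = ([COCl₂]) / ([CO] × [Cl₂]) = 9.85
[COCl₂]^1 = Kc · (reactant terms)/(other product terms) = 9.85 · 1.5561 / 1 = 15.328
[COCl₂] = 15.3276 M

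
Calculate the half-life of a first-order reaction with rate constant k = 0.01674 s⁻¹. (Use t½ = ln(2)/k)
41.41 s

t½ = ln(2)/k = 0.6931/0.01674 = 41.41 s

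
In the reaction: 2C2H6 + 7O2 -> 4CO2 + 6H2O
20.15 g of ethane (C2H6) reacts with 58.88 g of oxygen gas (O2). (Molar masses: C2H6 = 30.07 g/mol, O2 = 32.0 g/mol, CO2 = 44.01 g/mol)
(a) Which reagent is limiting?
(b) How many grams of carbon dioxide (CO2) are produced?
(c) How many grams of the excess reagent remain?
(a) O2, (b) 46.27 g, (c) 4.342 g

Moles of C2H6 = 20.15 g ÷ 30.07 g/mol = 0.670103 mol
Moles of O2 = 58.88 g ÷ 32.0 g/mol = 1.84 mol
Moles ÷ coefficient: C2H6: 0.670103/2 = 0.3351, O2: 1.84/7 = 0.2629
(a) O2 has the smaller value, so O2 is the limiting reagent.
(b) Moles of CO2 = 1.84 mol O2 × (4/7) = 1.05143 mol; mass = 1.05143 mol × 44.01 g/mol = 46.27 g
(c) C2H6 consumed = 1.84 × (2/7) = 0.525714 mol; remaining = 0.670103 − 0.525714 = 0.144389 mol; mass = 0.144389 mol × 30.07 g/mol = 4.342 g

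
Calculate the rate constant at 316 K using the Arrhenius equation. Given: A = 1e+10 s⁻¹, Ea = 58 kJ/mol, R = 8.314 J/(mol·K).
2.58e+00 s⁻¹

k = A·exp(-Ea/(R·T)) = 1e+10·exp(-58000/(8.314·316)) = 1e+10·exp(-22.0765) = 1e+10·2.5839e-10 = 2.58e+00 s⁻¹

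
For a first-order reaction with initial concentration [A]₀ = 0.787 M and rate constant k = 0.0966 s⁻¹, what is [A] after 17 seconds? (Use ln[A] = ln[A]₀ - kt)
0.1523 M

ln[A] = ln[A]₀ - k·t = ln(0.787) - (0.0966)·(17) = -0.2395 - 1.6422 = -1.8817
[A] = e^(-1.8817) = 0.1523 M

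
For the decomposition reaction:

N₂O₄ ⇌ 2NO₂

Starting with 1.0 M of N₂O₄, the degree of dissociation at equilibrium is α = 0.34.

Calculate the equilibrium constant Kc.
K_c = 0.7006

x = α·[A]₀ = 0.34 × 1.0 = 0.34 M dissociated.
At eq: [N₂O₄] = 1.0 − 0.34 = 0.66 M; [NO₂] = 2x = 0.68 M.
Kc = [NO₂]²/[N₂O₄] = (0.68)²/0.66 = 0.7006.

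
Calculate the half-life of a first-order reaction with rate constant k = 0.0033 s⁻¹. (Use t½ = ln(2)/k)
210.04 s

t½ = ln(2)/k = 0.6931/0.0033 = 210.04 s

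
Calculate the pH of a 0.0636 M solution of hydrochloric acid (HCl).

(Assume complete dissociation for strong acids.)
pH = 1.20

[H⁺] = 0.0636 M for strong acid. pH = -log[H⁺] = -log(0.0636)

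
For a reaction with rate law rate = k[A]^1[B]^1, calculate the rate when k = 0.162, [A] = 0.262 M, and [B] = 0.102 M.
0.004329 M/s

rate = k·[A]^1·[B]^1 = 0.162·(0.262)^1·(0.102)^1 = 0.162·0.262·0.102 = 0.004329 M/s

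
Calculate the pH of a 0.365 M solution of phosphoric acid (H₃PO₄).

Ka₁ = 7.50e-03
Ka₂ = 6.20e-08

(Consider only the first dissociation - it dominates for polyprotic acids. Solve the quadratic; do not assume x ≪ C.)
pH = 1.31

x² + Ka₁·x − Ka₁·C = 0 with Ka₁ = 7.50e-03, C = 0.365.
x = (−Ka₁ + √(Ka₁² + 4·Ka₁·C))/2 = 4.8705e-02 M, so pH = 1.31.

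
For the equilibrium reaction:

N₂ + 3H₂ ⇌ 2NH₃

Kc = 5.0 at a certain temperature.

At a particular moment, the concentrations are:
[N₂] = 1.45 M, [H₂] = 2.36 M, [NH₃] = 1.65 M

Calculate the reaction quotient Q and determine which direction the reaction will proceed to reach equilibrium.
Q = 0.143, Q < K, reaction proceeds forward (toward products)

Q = ([NH₃]^2) / ([N₂] × [H₂]^3)
  = ((1.65)^2) / ((1.45)·(2.36)^3) = 2.7225/19.059 = 0.1428
Since Q = 0.1428 < Kc = 5.0, the reaction proceeds forward (toward products) to reach equilibrium.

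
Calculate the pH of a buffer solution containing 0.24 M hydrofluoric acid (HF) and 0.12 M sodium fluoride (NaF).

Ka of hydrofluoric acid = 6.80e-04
pH = 2.87

pKa = -log(6.80e-04) = 3.17. pH = pKa + log([A⁻]/[HA]) = 3.17 + log(0.12/0.24)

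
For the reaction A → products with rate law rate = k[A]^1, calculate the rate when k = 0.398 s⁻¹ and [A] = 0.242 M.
0.09632 M/s

rate = k·[A]^1 = 0.398·(0.242)^1 = 0.398·0.242 = 0.09632 M/s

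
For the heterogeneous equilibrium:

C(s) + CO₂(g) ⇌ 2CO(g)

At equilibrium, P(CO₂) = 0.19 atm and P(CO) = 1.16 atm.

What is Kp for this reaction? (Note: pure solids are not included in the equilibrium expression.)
K_p = 7.082

Solid C is excluded.
Kp = P(CO)²/P(CO₂) = (1.16)²/0.19 = 1.346/0.19 = 7.082.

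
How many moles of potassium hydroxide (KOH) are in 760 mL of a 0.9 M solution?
Moles = Molarity × Volume (L)
Moles = 0.9 M × 0.76 L = 0.684 mol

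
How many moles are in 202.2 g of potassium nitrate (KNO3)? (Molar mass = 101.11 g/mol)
Moles = 202.2 g ÷ 101.11 g/mol = 2 mol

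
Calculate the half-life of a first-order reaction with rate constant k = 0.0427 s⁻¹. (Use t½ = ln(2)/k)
16.23 s

t½ = ln(2)/k = 0.6931/0.0427 = 16.23 s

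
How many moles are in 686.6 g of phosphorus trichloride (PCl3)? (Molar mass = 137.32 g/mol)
Moles = 686.6 g ÷ 137.32 g/mol = 5 mol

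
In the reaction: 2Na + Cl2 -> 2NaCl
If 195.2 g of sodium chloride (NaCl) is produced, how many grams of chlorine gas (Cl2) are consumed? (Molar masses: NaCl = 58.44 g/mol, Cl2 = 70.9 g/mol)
Moles of NaCl = 195.2 g ÷ 58.44 g/mol = 3.34018 mol
Mole ratio: 1 mol Cl2 / 2 mol NaCl
Moles of Cl2 = 3.34018 × (1/2) = 1.67009 mol
Mass of Cl2 = 1.67009 mol × 70.9 g/mol = 118.4 g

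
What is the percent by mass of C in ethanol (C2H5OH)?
Mass of C in formula = 12.01 × 2 = 24.02 g/mol
Molar mass = 46.07 g/mol
% C = (24.02/46.07) × 100% = 52.14%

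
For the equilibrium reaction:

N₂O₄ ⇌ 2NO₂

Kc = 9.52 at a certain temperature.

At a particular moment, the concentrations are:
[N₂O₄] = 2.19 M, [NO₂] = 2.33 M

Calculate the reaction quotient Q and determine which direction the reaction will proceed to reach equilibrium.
Q = 2.479, Q < K, reaction proceeds forward (toward products)

Q = ([NO₂]^2) / ([N₂O₄])
  = ((2.33)^2) / ((2.19)) = 5.4289/2.19 = 2.479
Since Q = 2.479 < Kc = 9.52, the reaction proceeds forward (toward products) to reach equilibrium.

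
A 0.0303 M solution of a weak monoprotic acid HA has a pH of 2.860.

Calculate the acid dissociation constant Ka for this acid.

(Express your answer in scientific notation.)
K_a = 6.59e-05

[H⁺] = 10^(−pH) = 10^(−2.860) = 1.380e-03 M. For HA ⇌ H⁺ + A⁻, Ka = x²/(C − x) = (1.380e-03)²/(0.0303 − 1.380e-03) = 6.59e-05.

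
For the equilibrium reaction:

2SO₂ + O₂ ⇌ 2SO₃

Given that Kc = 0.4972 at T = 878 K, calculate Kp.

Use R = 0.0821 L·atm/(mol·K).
K_p = 0.0069

Δn = (moles gaseous products) − (moles gaseous reactants) = -1
T = 878 K; RT = 0.0821 × 878 = 72.0838
Kp = Kc·(RT)^Δn = 0.4972 × (72.0838)^-1 = 0.4972 × 0.0138727 = 0.0069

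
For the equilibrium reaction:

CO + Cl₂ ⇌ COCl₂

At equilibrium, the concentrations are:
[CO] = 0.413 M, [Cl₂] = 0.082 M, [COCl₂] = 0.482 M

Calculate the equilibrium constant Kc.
K_c = 14.2326

Kc = ([COCl₂]) / ([CO] × [Cl₂])
   = ((0.482)) / ((0.413)·(0.082))
   = 0.482 / 0.033866 = 14.2326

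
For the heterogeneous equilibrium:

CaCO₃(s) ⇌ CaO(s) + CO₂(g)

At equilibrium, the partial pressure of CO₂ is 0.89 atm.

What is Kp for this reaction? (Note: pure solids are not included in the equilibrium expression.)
K_p = 0.89

Solids (CaCO₃, CaO) have activity 1 and are excluded.
Kp = P(CO₂) = 0.89.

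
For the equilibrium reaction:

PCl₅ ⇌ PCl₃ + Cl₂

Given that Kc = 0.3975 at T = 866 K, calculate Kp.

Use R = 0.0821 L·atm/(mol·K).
K_p = 28.2617

Δn = (moles gaseous products) − (moles gaseous reactants) = 1
T = 866 K; RT = 0.0821 × 866 = 71.0986
Kp = Kc·(RT)^Δn = 0.3975 × (71.0986)^1 = 0.3975 × 71.0986 = 28.2617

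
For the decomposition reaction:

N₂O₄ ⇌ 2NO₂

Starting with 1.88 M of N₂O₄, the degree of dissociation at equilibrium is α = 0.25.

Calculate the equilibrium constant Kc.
K_c = 0.6267

x = α·[A]₀ = 0.25 × 1.88 = 0.47 M dissociated.
At eq: [N₂O₄] = 1.88 − 0.47 = 1.41 M; [NO₂] = 2x = 0.94 M.
Kc = [NO₂]²/[N₂O₄] = (0.94)²/1.41 = 0.6267.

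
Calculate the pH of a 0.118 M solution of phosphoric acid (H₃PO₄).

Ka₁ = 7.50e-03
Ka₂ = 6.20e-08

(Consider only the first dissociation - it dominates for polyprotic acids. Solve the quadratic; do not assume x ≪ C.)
pH = 1.58

x² + Ka₁·x − Ka₁·C = 0 with Ka₁ = 7.50e-03, C = 0.118.
x = (−Ka₁ + √(Ka₁² + 4·Ka₁·C))/2 = 2.6234e-02 M, so pH = 1.58.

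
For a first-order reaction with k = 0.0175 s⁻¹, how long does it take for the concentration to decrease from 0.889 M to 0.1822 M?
90.57 s

From ln[A] = ln[A]₀ - k·t: t = ln([A]₀/[A])/k = ln(0.889/0.1822)/0.0175 = ln(4.8793)/0.0175 = 1.5850/0.0175 = 90.57 s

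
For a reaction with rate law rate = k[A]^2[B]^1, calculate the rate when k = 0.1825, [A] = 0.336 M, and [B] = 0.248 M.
0.00511 M/s

rate = k·[A]^2·[B]^1 = 0.1825·(0.336)^2·(0.248)^1 = 0.1825·0.112896·0.248 = 0.00511 M/s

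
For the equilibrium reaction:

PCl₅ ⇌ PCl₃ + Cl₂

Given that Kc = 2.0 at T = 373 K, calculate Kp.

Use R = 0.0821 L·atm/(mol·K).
K_p = 61.2466

Δn = (moles gaseous products) − (moles gaseous reactants) = 1
T = 373 K; RT = 0.0821 × 373 = 30.6233
Kp = Kc·(RT)^Δn = 2.0 × (30.6233)^1 = 2.0 × 30.6233 = 61.2466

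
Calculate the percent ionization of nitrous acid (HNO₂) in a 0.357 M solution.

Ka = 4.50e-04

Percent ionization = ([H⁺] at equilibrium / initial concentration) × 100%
Percent ionization = 3.49%

Let x = [H⁺]. Ka = x²/(C - x) ⇒ x² + (4.50e-04)x - (4.50e-04)(0.357) = 0. x = 1.2452e-02. Percent = (1.2452e-02/0.357) × 100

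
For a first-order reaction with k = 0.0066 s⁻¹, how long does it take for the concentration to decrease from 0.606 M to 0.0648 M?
338.72 s

From ln[A] = ln[A]₀ - k·t: t = ln([A]₀/[A])/k = ln(0.606/0.0648)/0.0066 = ln(9.3519)/0.0066 = 2.2356/0.0066 = 338.72 s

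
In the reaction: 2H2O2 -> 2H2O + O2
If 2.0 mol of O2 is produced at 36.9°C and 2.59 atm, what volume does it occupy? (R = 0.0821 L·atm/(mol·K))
T = 36.9°C + 273.15 = 310.05 K
V = nRT/P = (2.0 × 0.0821 × 310.05) / 2.59
V = 19.66 L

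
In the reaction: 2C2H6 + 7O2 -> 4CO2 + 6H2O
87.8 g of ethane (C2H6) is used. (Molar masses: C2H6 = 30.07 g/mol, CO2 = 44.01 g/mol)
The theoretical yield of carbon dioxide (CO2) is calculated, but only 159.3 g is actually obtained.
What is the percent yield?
Moles of C2H6 = 87.8 g ÷ 30.07 g/mol = 2.91985 mol
Mole ratio: 4 mol CO2 / 2 mol C2H6
Moles of CO2 = 2.91985 × (4/2) = 5.83971 mol
Theoretical yield = 5.83971 mol × 44.01 g/mol = 257.01 g
Actual yield = 159.3 g
Percent yield = (159.3 / 257.01) × 100% = 62.0%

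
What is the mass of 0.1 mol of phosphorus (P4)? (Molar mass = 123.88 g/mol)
Mass = 0.1 mol × 123.88 g/mol = 12.39 g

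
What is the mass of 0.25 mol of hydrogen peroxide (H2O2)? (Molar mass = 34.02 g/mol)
Mass = 0.25 mol × 34.02 g/mol = 8.505 g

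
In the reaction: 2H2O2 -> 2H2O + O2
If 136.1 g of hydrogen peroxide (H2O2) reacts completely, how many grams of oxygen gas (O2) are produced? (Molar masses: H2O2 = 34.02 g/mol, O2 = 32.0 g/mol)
Moles of H2O2 = 136.1 g ÷ 34.02 g/mol = 4.00059 mol
Mole ratio: 1 mol O2 / 2 mol H2O2
Moles of O2 = 4.00059 × (1/2) = 2.00029 mol
Mass of O2 = 2.00029 mol × 32.0 g/mol = 64.01 g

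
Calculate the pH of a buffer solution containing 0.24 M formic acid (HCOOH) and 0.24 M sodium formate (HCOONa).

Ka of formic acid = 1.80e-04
pH = 3.74

pKa = -log(1.80e-04) = 3.74. pH = pKa + log([A⁻]/[HA]) = 3.74 + log(0.24/0.24)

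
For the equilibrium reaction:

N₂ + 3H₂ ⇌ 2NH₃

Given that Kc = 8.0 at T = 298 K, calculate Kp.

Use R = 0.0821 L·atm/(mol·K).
K_p = 0.0134

Δn = (moles gaseous products) − (moles gaseous reactants) = -2
T = 298 K; RT = 0.0821 × 298 = 24.4658
Kp = Kc·(RT)^Δn = 8.0 × (24.4658)^-2 = 8.0 × 0.00167063 = 0.0134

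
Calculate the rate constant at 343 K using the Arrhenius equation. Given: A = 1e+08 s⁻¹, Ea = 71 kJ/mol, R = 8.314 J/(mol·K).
1.54e-03 s⁻¹

k = A·exp(-Ea/(R·T)) = 1e+08·exp(-71000/(8.314·343)) = 1e+08·exp(-24.8974) = 1e+08·1.5388e-11 = 1.54e-03 s⁻¹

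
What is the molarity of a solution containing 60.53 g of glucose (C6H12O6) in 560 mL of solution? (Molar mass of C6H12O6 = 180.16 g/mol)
Moles of C6H12O6 = 60.53 g ÷ 180.16 g/mol = 0.335979 mol
Volume = 560 mL = 0.56 L
Molarity = 0.335979 mol ÷ 0.56 L = 0.6 M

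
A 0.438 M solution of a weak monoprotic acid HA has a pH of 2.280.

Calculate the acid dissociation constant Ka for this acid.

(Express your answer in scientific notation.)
K_a = 6.36e-05

[H⁺] = 10^(−pH) = 10^(−2.280) = 5.248e-03 M. For HA ⇌ H⁺ + A⁻, Ka = x²/(C − x) = (5.248e-03)²/(0.438 − 5.248e-03) = 6.36e-05.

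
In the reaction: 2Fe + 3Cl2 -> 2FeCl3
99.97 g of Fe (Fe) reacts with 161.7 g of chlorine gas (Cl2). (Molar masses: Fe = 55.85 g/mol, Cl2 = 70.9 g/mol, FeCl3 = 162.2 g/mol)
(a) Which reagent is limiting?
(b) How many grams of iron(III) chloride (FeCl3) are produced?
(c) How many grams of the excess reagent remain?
(a) Cl2, (b) 246.6 g, (c) 15.05 g

Moles of Fe = 99.97 g ÷ 55.85 g/mol = 1.78997 mol
Moles of Cl2 = 161.7 g ÷ 70.9 g/mol = 2.28068 mol
Moles ÷ coefficient: Fe: 1.78997/2 = 0.895, Cl2: 2.28068/3 = 0.7602
(a) Cl2 has the smaller value, so Cl2 is the limiting reagent.
(b) Moles of FeCl3 = 2.28068 mol Cl2 × (2/3) = 1.52045 mol; mass = 1.52045 mol × 162.2 g/mol = 246.6 g
(c) Fe consumed = 2.28068 × (2/3) = 1.52045 mol; remaining = 1.78997 − 1.52045 = 0.269522 mol; mass = 0.269522 mol × 55.85 g/mol = 15.05 g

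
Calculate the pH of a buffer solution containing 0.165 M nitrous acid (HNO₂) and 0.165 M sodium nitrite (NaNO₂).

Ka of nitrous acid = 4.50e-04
pH = 3.35

pKa = -log(4.50e-04) = 3.35. pH = pKa + log([A⁻]/[HA]) = 3.35 + log(0.165/0.165)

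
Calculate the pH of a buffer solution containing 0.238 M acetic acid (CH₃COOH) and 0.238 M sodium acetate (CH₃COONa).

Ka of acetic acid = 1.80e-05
pH = 4.74

pKa = -log(1.80e-05) = 4.74. pH = pKa + log([A⁻]/[HA]) = 4.74 + log(0.238/0.238)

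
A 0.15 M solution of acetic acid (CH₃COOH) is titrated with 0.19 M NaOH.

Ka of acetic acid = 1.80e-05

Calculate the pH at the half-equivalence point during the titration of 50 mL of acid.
pH = pKa = 4.74

At the half-equivalence point, [HA] = [A⁻], so by Henderson–Hasselbalch pH = pKa + log(1) = pKa.
pKa = −log(1.80e-05) = 4.74.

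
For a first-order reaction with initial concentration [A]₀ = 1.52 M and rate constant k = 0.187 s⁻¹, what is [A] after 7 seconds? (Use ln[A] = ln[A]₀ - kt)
0.4105 M

ln[A] = ln[A]₀ - k·t = ln(1.52) - (0.187)·(7) = 0.4187 - 1.3090 = -0.8903
[A] = e^(-0.8903) = 0.4105 M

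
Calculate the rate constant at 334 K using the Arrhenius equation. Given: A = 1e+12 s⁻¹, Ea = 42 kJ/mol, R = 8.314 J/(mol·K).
2.70e+05 s⁻¹

k = A·exp(-Ea/(R·T)) = 1e+12·exp(-42000/(8.314·334)) = 1e+12·exp(-15.1249) = 1e+12·2.6998e-07 = 2.70e+05 s⁻¹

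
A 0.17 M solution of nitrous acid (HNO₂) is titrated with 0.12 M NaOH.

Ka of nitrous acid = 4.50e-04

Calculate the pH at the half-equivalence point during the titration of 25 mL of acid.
pH = pKa = 3.35

At the half-equivalence point, [HA] = [A⁻], so by Henderson–Hasselbalch pH = pKa + log(1) = pKa.
pKa = −log(4.50e-04) = 3.35.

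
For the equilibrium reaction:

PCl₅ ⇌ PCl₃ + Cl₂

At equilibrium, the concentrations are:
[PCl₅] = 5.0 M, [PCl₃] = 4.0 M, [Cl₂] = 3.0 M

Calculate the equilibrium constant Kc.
K_c = 2.4000

Kc = ([PCl₃] × [Cl₂]) / ([PCl₅])
   = ((4.0)·(3.0)) / ((5.0))
   = 12 / 5 = 2.4000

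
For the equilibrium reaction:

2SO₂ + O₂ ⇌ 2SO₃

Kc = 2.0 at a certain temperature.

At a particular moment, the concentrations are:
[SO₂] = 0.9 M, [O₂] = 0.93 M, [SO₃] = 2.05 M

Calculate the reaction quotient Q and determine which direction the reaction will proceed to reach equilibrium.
Q = 5.579, Q > K, reaction proceeds reverse (toward reactants)

Q = ([SO₃]^2) / ([SO₂]^2 × [O₂])
  = ((2.05)^2) / ((0.9)^2·(0.93)) = 4.2025/0.7533 = 5.579
Since Q = 5.579 > Kc = 2.0, the reaction proceeds reverse (toward reactants) to reach equilibrium.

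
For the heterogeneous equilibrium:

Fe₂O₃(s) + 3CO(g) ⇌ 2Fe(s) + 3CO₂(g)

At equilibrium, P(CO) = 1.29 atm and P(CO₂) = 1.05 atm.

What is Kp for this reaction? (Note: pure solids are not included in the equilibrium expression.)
K_p = 0.539

Solids (Fe₂O₃, Fe) are excluded.
Kp = P(CO₂)³/P(CO)³ = (1.05)³/(1.29)³ = 1.158/2.147 = 0.539.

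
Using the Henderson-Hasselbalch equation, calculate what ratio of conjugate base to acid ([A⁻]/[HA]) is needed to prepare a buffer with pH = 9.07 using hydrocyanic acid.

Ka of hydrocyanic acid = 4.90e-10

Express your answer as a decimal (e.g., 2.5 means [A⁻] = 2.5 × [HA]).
[A⁻]/[HA] = 0.576

pKa = −log(4.90e-10) = 9.3098. pH = pKa + log([A⁻]/[HA]). 9.07 = 9.3098 + log(ratio). log(ratio) = 9.07 − 9.3098 = -0.2398. ratio = 10^(-0.2398) = 0.576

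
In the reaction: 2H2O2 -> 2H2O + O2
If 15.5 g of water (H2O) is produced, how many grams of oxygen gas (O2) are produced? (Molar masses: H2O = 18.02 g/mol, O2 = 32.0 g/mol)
Moles of H2O = 15.5 g ÷ 18.02 g/mol = 0.860155 mol
Mole ratio: 1 mol O2 / 2 mol H2O
Moles of O2 = 0.860155 × (1/2) = 0.430078 mol
Mass of O2 = 0.430078 mol × 32.0 g/mol = 13.76 g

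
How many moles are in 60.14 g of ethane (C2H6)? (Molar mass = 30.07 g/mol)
Moles = 60.14 g ÷ 30.07 g/mol = 2 mol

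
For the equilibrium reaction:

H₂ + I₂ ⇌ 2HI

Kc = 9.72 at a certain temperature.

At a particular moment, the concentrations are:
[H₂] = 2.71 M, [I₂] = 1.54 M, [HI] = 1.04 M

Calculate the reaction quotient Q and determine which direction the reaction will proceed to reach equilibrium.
Q = 0.259, Q < K, reaction proceeds forward (toward products)

Q = ([HI]^2) / ([H₂] × [I₂])
  = ((1.04)^2) / ((2.71)·(1.54)) = 1.0816/4.1734 = 0.2592
Since Q = 0.2592 < Kc = 9.72, the reaction proceeds forward (toward products) to reach equilibrium.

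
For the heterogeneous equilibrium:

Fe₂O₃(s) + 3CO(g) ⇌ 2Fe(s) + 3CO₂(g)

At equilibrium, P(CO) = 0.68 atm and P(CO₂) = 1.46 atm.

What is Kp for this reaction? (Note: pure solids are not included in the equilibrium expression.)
K_p = 9.898

Solids (Fe₂O₃, Fe) are excluded.
Kp = P(CO₂)³/P(CO)³ = (1.46)³/(0.68)³ = 3.112/0.3144 = 9.898.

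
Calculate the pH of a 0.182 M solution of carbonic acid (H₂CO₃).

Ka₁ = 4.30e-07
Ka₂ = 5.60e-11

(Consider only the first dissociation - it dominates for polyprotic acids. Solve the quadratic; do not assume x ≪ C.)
pH = 3.55

x² + Ka₁·x − Ka₁·C = 0 with Ka₁ = 4.30e-07, C = 0.182.
x = (−Ka₁ + √(Ka₁² + 4·Ka₁·C))/2 = 2.7953e-04 M, so pH = 3.55.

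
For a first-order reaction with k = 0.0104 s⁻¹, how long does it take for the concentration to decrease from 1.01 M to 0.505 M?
66.65 s

From ln[A] = ln[A]₀ - k·t: t = ln([A]₀/[A])/k = ln(1.01/0.505)/0.0104 = ln(2.0000)/0.0104 = 0.6931/0.0104 = 66.65 s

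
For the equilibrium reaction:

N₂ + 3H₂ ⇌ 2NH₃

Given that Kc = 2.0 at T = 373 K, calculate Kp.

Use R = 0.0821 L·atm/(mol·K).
K_p = 0.0021

Δn = (moles gaseous products) − (moles gaseous reactants) = -2
T = 373 K; RT = 0.0821 × 373 = 30.6233
Kp = Kc·(RT)^Δn = 2.0 × (30.6233)^-2 = 2.0 × 0.00106634 = 0.0021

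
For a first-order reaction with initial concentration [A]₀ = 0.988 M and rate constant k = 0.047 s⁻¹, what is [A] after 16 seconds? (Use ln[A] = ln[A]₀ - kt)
0.4658 M

ln[A] = ln[A]₀ - k·t = ln(0.988) - (0.047)·(16) = -0.0121 - 0.7520 = -0.7641
[A] = e^(-0.7641) = 0.4658 M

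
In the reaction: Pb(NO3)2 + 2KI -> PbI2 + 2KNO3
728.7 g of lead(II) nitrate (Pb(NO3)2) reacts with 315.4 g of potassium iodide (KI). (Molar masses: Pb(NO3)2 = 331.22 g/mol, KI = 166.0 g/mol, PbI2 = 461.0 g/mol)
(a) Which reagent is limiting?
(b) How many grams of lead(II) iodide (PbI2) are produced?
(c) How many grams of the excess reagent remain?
(a) KI, (b) 437.9 g, (c) 414 g

Moles of Pb(NO3)2 = 728.7 g ÷ 331.22 g/mol = 2.20005 mol
Moles of KI = 315.4 g ÷ 166.0 g/mol = 1.9 mol
Moles ÷ coefficient: Pb(NO3)2: 2.20005/1 = 2.2, KI: 1.9/2 = 0.95
(a) KI has the smaller value, so KI is the limiting reagent.
(b) Moles of PbI2 = 1.9 mol KI × (1/2) = 0.95 mol; mass = 0.95 mol × 461.0 g/mol = 437.9 g
(c) Pb(NO3)2 consumed = 1.9 × (1/2) = 0.95 mol; remaining = 2.20005 − 0.95 = 1.25005 mol; mass = 1.25005 mol × 331.22 g/mol = 414 g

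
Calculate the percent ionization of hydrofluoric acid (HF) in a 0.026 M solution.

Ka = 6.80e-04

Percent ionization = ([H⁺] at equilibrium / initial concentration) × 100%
Percent ionization = 14.9%

Let x = [H⁺]. Ka = x²/(C - x) ⇒ x² + (6.80e-04)x - (6.80e-04)(0.026) = 0. x = 3.8785e-03. Percent = (3.8785e-03/0.026) × 100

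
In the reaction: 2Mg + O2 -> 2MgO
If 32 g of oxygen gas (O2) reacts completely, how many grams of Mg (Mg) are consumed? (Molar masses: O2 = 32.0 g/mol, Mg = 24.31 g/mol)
Moles of O2 = 32 g ÷ 32.0 g/mol = 1 mol
Mole ratio: 2 mol Mg / 1 mol O2
Moles of Mg = 1 × (2/1) = 2 mol
Mass of Mg = 2 mol × 24.31 g/mol = 48.62 g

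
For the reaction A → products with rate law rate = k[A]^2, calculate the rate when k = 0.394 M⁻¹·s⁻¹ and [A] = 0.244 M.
0.02346 M/s

rate = k·[A]^2 = 0.394·(0.244)^2 = 0.394·0.059536 = 0.02346 M/s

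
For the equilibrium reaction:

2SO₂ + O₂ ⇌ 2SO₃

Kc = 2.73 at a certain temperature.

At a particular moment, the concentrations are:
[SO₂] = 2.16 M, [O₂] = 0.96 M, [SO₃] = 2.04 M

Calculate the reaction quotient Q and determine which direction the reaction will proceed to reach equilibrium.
Q = 0.929, Q < K, reaction proceeds forward (toward products)

Q = ([SO₃]^2) / ([SO₂]^2 × [O₂])
  = ((2.04)^2) / ((2.16)^2·(0.96)) = 4.1616/4.479 = 0.9291
Since Q = 0.9291 < Kc = 2.73, the reaction proceeds forward (toward products) to reach equilibrium.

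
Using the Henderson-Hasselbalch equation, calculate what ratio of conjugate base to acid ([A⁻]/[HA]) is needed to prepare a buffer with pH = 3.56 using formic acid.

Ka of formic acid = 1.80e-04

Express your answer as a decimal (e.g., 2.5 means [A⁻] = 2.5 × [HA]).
[A⁻]/[HA] = 0.654

pKa = −log(1.80e-04) = 3.7447. pH = pKa + log([A⁻]/[HA]). 3.56 = 3.7447 + log(ratio). log(ratio) = 3.56 − 3.7447 = -0.1847. ratio = 10^(-0.1847) = 0.654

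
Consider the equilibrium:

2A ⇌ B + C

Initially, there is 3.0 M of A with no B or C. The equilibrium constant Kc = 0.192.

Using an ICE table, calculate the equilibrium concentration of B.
[B] = 0.701 M

ICE: [A] = 3.0 − 2x, [B] = [C] = x.
Kc = x²/(3.0 − 2x)² = 0.192 ⇒ √Kc = x/(3.0 − 2x).
x = √0.192·3.0/(1 + 2√0.192) = 0.43818·3.0/1.8764 = 0.70058.
[B] = x = 0.701 M.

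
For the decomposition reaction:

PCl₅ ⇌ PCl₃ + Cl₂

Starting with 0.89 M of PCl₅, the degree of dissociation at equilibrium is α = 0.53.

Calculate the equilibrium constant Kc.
K_c = 0.5319

x = α·[A]₀ = 0.53 × 0.89 = 0.4717 M dissociated.
At eq: [PCl₅] = 0.89 − 0.4717 = 0.4183 M; [PCl₃] = [Cl₂] = x = 0.4717 M.
Kc = [PCl₃][Cl₂]/[PCl₅] = (0.4717)²/0.4183 = 0.5319.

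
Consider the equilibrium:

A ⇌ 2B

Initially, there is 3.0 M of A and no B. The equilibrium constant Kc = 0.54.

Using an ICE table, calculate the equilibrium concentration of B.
[B] = 1.145 M

ICE: [A] = 3.0 − x, [B] = 2x.
Kc = (2x)²/(3.0 − x) = 0.54 ⇒ 4x² + 0.54x − 1.62 = 0.
x = (−0.54 + √(0.54² + 4·4·1.62))/(2·4) = (−0.54 + √26.212)/8 = 0.57247.
[B] = 2x = 1.145 M.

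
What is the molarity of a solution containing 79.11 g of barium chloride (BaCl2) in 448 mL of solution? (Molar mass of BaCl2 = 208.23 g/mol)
Moles of BaCl2 = 79.11 g ÷ 208.23 g/mol = 0.379916 mol
Volume = 448 mL = 0.448 L
Molarity = 0.379916 mol ÷ 0.448 L = 0.848 M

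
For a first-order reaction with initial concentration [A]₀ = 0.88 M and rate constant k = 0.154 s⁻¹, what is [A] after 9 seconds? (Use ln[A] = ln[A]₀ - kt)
0.2201 M

ln[A] = ln[A]₀ - k·t = ln(0.88) - (0.154)·(9) = -0.1278 - 1.3860 = -1.5138
[A] = e^(-1.5138) = 0.2201 M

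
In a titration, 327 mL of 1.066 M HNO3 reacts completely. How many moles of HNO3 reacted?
Moles = Molarity × Volume (L)
Moles = 1.066 M × 0.327 L = 0.3486 mol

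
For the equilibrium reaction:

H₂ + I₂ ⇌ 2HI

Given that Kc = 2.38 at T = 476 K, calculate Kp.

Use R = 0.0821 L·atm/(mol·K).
K_p = 2.3800

Δn = (moles gaseous products) − (moles gaseous reactants) = 0
T = 476 K; RT = 0.0821 × 476 = 39.0796
Kp = Kc·(RT)^Δn = 2.38 × (39.0796)^0 = 2.38 × 1 = 2.3800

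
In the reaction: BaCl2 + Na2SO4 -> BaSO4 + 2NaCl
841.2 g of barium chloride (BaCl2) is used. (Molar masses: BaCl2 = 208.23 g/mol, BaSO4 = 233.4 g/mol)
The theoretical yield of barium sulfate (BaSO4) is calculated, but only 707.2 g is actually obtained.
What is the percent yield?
Moles of BaCl2 = 841.2 g ÷ 208.23 g/mol = 4.03976 mol
Mole ratio: 1 mol BaSO4 / 1 mol BaCl2
Moles of BaSO4 = 4.03976 × (1/1) = 4.03976 mol
Theoretical yield = 4.03976 mol × 233.4 g/mol = 942.88 g
Actual yield = 707.2 g
Percent yield = (707.2 / 942.88) × 100% = 75.0%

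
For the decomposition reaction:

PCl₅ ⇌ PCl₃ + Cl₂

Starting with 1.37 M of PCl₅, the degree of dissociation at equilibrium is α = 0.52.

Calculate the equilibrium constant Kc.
K_c = 0.7718

x = α·[A]₀ = 0.52 × 1.37 = 0.7124 M dissociated.
At eq: [PCl₅] = 1.37 − 0.7124 = 0.6576 M; [PCl₃] = [Cl₂] = x = 0.7124 M.
Kc = [PCl₃][Cl₂]/[PCl₅] = (0.7124)²/0.6576 = 0.7718.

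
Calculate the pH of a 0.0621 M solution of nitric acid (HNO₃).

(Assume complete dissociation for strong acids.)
pH = 1.21

[H⁺] = 0.0621 M for strong acid. pH = -log[H⁺] = -log(0.0621)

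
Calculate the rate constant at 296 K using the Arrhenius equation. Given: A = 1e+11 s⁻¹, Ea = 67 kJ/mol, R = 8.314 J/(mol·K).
1.50e-01 s⁻¹

k = A·exp(-Ea/(R·T)) = 1e+11·exp(-67000/(8.314·296)) = 1e+11·exp(-27.2253) = 1e+11·1.5003e-12 = 1.50e-01 s⁻¹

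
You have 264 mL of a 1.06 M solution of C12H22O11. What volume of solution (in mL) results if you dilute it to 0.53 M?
Using M₁V₁ = M₂V₂:
1.06 × 264 = 0.53 × V₂
V₂ = (1.06 × 264) / 0.53 = 528 mL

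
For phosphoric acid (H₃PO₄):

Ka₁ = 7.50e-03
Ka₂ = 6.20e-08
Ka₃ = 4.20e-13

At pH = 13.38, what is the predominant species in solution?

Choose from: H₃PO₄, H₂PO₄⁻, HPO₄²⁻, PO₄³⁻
PO₄³⁻

pKa1 = 2.12, pKa2 = 7.21, pKa3 = 12.38. Each pKa is the crossover between adjacent species; pH = 13.38 lies in the region where PO₄³⁻ predominates.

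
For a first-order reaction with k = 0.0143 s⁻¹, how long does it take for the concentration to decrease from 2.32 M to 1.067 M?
54.32 s

From ln[A] = ln[A]₀ - k·t: t = ln([A]₀/[A])/k = ln(2.32/1.067)/0.0143 = ln(2.1743)/0.0143 = 0.7767/0.0143 = 54.32 s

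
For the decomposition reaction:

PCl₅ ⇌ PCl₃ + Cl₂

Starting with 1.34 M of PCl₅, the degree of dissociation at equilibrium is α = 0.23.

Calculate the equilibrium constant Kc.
K_c = 0.0921

x = α·[A]₀ = 0.23 × 1.34 = 0.3082 M dissociated.
At eq: [PCl₅] = 1.34 − 0.3082 = 1.032 M; [PCl₃] = [Cl₂] = x = 0.3082 M.
Kc = [PCl₃][Cl₂]/[PCl₅] = (0.3082)²/1.032 = 0.09206.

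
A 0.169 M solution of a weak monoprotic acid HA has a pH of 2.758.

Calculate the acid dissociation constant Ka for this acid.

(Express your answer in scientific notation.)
K_a = 1.82e-05

[H⁺] = 10^(−pH) = 10^(−2.758) = 1.746e-03 M. For HA ⇌ H⁺ + A⁻, Ka = x²/(C − x) = (1.746e-03)²/(0.169 − 1.746e-03) = 1.82e-05.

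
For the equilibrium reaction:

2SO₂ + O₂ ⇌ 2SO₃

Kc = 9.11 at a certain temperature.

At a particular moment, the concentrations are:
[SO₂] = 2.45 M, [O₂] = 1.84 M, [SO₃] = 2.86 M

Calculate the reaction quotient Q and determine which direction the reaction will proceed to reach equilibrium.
Q = 0.741, Q < K, reaction proceeds forward (toward products)

Q = ([SO₃]^2) / ([SO₂]^2 × [O₂])
  = ((2.86)^2) / ((2.45)^2·(1.84)) = 8.1796/11.045 = 0.7406
Since Q = 0.7406 < Kc = 9.11, the reaction proceeds forward (toward products) to reach equilibrium.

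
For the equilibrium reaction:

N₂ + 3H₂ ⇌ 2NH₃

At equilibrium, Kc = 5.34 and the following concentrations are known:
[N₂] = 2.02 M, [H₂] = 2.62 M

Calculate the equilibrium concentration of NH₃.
[NH₃] = 13.9283 M

Kc = ([NH₃]^2) / ([N₂] × [H₂]^3) = 5.34
[NH₃]^2 = Kc · (reactant terms)/(other product terms) = 5.34 · 36.329 / 1 = 194
[NH₃] = (194)^(1/2) = 13.9283 M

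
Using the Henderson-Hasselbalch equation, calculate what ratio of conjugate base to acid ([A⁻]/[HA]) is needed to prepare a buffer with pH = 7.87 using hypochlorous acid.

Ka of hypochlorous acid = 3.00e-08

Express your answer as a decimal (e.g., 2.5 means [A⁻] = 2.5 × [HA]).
[A⁻]/[HA] = 2.224

pKa = −log(3.00e-08) = 7.5229. pH = pKa + log([A⁻]/[HA]). 7.87 = 7.5229 + log(ratio). log(ratio) = 7.87 − 7.5229 = 0.3471. ratio = 10^(0.3471) = 2.224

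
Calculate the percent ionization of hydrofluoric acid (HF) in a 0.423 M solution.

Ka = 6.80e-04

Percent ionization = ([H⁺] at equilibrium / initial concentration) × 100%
Percent ionization = 3.93%

Let x = [H⁺]. Ka = x²/(C - x) ⇒ x² + (6.80e-04)x - (6.80e-04)(0.423) = 0. x = 1.6623e-02. Percent = (1.6623e-02/0.423) × 100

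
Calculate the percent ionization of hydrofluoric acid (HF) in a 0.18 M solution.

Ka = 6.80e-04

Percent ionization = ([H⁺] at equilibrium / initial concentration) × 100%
Percent ionization = 5.96%

Let x = [H⁺]. Ka = x²/(C - x) ⇒ x² + (6.80e-04)x - (6.80e-04)(0.18) = 0. x = 1.0729e-02. Percent = (1.0729e-02/0.18) × 100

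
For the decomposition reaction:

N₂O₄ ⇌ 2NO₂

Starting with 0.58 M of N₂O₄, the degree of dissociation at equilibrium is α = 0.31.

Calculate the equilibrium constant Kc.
K_c = 0.3231

x = α·[A]₀ = 0.31 × 0.58 = 0.1798 M dissociated.
At eq: [N₂O₄] = 0.58 − 0.1798 = 0.4002 M; [NO₂] = 2x = 0.3596 M.
Kc = [NO₂]²/[N₂O₄] = (0.3596)²/0.4002 = 0.3231.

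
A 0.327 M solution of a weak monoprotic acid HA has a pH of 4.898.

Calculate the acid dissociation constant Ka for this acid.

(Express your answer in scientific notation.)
K_a = 4.89e-10

[H⁺] = 10^(−pH) = 10^(−4.898) = 1.265e-05 M. For HA ⇌ H⁺ + A⁻, Ka = x²/(C − x) = (1.265e-05)²/(0.327 − 1.265e-05) = 4.89e-10.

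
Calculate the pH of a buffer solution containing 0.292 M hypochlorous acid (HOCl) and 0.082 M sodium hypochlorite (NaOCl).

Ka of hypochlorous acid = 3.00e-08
pH = 6.97

pKa = -log(3.00e-08) = 7.52. pH = pKa + log([A⁻]/[HA]) = 7.52 + log(0.082/0.292)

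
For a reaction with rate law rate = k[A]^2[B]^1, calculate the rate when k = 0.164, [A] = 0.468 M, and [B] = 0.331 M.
0.01189 M/s

rate = k·[A]^2·[B]^1 = 0.164·(0.468)^2·(0.331)^1 = 0.164·0.219024·0.331 = 0.01189 M/s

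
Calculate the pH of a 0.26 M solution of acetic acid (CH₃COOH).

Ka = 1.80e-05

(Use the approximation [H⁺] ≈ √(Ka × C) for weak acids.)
pH = 2.66

[H⁺] = √(Ka × C) = √(1.80e-05 × 0.26) = 2.1633e-03. pH = -log(2.1633e-03)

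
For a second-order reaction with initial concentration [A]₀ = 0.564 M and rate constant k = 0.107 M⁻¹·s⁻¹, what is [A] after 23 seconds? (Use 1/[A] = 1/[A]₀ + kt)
0.2362 M

1/[A] = 1/[A]₀ + k·t = 1/0.564 + (0.107)·(23) = 1.7730 + 2.4610 = 4.2340
[A] = 1/4.2340 = 0.2362 M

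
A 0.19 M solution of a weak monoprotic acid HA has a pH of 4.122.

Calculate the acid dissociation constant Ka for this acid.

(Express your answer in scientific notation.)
K_a = 3.00e-08

[H⁺] = 10^(−pH) = 10^(−4.122) = 7.551e-05 M. For HA ⇌ H⁺ + A⁻, Ka = x²/(C − x) = (7.551e-05)²/(0.19 − 7.551e-05) = 3.00e-08.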